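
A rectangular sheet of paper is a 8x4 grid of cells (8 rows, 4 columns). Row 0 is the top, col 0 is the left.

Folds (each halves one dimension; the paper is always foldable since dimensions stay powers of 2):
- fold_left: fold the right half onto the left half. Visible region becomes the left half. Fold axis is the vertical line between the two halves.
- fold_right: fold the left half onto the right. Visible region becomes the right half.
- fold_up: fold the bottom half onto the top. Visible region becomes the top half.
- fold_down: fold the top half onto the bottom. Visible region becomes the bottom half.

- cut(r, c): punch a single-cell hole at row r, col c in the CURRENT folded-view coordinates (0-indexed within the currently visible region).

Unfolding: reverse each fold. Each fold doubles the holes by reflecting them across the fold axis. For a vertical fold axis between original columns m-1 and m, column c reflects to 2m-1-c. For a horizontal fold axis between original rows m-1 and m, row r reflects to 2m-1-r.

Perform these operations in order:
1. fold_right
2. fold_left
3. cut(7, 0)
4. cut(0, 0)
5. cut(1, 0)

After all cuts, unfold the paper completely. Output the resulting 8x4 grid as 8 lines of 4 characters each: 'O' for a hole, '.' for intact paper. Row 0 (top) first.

Answer: OOOO
OOOO
....
....
....
....
....
OOOO

Derivation:
Op 1 fold_right: fold axis v@2; visible region now rows[0,8) x cols[2,4) = 8x2
Op 2 fold_left: fold axis v@3; visible region now rows[0,8) x cols[2,3) = 8x1
Op 3 cut(7, 0): punch at orig (7,2); cuts so far [(7, 2)]; region rows[0,8) x cols[2,3) = 8x1
Op 4 cut(0, 0): punch at orig (0,2); cuts so far [(0, 2), (7, 2)]; region rows[0,8) x cols[2,3) = 8x1
Op 5 cut(1, 0): punch at orig (1,2); cuts so far [(0, 2), (1, 2), (7, 2)]; region rows[0,8) x cols[2,3) = 8x1
Unfold 1 (reflect across v@3): 6 holes -> [(0, 2), (0, 3), (1, 2), (1, 3), (7, 2), (7, 3)]
Unfold 2 (reflect across v@2): 12 holes -> [(0, 0), (0, 1), (0, 2), (0, 3), (1, 0), (1, 1), (1, 2), (1, 3), (7, 0), (7, 1), (7, 2), (7, 3)]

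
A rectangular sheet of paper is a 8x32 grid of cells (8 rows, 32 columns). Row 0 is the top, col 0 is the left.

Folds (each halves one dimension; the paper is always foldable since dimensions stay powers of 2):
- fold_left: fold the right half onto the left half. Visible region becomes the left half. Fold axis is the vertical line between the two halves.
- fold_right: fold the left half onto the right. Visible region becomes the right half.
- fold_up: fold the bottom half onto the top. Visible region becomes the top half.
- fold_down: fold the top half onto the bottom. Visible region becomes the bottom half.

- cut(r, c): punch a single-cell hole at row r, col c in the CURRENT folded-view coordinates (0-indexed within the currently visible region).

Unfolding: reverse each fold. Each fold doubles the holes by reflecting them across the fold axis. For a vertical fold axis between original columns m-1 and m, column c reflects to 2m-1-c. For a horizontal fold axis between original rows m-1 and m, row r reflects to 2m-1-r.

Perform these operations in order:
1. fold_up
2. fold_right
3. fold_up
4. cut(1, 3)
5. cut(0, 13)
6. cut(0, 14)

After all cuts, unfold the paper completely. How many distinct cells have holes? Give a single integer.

Op 1 fold_up: fold axis h@4; visible region now rows[0,4) x cols[0,32) = 4x32
Op 2 fold_right: fold axis v@16; visible region now rows[0,4) x cols[16,32) = 4x16
Op 3 fold_up: fold axis h@2; visible region now rows[0,2) x cols[16,32) = 2x16
Op 4 cut(1, 3): punch at orig (1,19); cuts so far [(1, 19)]; region rows[0,2) x cols[16,32) = 2x16
Op 5 cut(0, 13): punch at orig (0,29); cuts so far [(0, 29), (1, 19)]; region rows[0,2) x cols[16,32) = 2x16
Op 6 cut(0, 14): punch at orig (0,30); cuts so far [(0, 29), (0, 30), (1, 19)]; region rows[0,2) x cols[16,32) = 2x16
Unfold 1 (reflect across h@2): 6 holes -> [(0, 29), (0, 30), (1, 19), (2, 19), (3, 29), (3, 30)]
Unfold 2 (reflect across v@16): 12 holes -> [(0, 1), (0, 2), (0, 29), (0, 30), (1, 12), (1, 19), (2, 12), (2, 19), (3, 1), (3, 2), (3, 29), (3, 30)]
Unfold 3 (reflect across h@4): 24 holes -> [(0, 1), (0, 2), (0, 29), (0, 30), (1, 12), (1, 19), (2, 12), (2, 19), (3, 1), (3, 2), (3, 29), (3, 30), (4, 1), (4, 2), (4, 29), (4, 30), (5, 12), (5, 19), (6, 12), (6, 19), (7, 1), (7, 2), (7, 29), (7, 30)]

Answer: 24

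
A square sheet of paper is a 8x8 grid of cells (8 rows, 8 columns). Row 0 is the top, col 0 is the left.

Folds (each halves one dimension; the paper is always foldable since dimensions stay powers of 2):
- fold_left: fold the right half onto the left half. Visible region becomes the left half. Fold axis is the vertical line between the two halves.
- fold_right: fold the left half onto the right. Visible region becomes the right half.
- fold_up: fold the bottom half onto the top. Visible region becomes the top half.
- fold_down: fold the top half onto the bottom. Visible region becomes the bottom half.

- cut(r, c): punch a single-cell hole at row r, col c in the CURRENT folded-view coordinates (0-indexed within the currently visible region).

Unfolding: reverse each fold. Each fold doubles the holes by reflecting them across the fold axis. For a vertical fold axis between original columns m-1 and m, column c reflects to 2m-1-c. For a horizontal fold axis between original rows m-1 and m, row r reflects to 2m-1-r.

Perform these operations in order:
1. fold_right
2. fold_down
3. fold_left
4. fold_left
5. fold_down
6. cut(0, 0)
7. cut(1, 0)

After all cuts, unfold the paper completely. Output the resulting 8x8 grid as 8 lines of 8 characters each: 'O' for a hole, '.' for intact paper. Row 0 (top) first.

Op 1 fold_right: fold axis v@4; visible region now rows[0,8) x cols[4,8) = 8x4
Op 2 fold_down: fold axis h@4; visible region now rows[4,8) x cols[4,8) = 4x4
Op 3 fold_left: fold axis v@6; visible region now rows[4,8) x cols[4,6) = 4x2
Op 4 fold_left: fold axis v@5; visible region now rows[4,8) x cols[4,5) = 4x1
Op 5 fold_down: fold axis h@6; visible region now rows[6,8) x cols[4,5) = 2x1
Op 6 cut(0, 0): punch at orig (6,4); cuts so far [(6, 4)]; region rows[6,8) x cols[4,5) = 2x1
Op 7 cut(1, 0): punch at orig (7,4); cuts so far [(6, 4), (7, 4)]; region rows[6,8) x cols[4,5) = 2x1
Unfold 1 (reflect across h@6): 4 holes -> [(4, 4), (5, 4), (6, 4), (7, 4)]
Unfold 2 (reflect across v@5): 8 holes -> [(4, 4), (4, 5), (5, 4), (5, 5), (6, 4), (6, 5), (7, 4), (7, 5)]
Unfold 3 (reflect across v@6): 16 holes -> [(4, 4), (4, 5), (4, 6), (4, 7), (5, 4), (5, 5), (5, 6), (5, 7), (6, 4), (6, 5), (6, 6), (6, 7), (7, 4), (7, 5), (7, 6), (7, 7)]
Unfold 4 (reflect across h@4): 32 holes -> [(0, 4), (0, 5), (0, 6), (0, 7), (1, 4), (1, 5), (1, 6), (1, 7), (2, 4), (2, 5), (2, 6), (2, 7), (3, 4), (3, 5), (3, 6), (3, 7), (4, 4), (4, 5), (4, 6), (4, 7), (5, 4), (5, 5), (5, 6), (5, 7), (6, 4), (6, 5), (6, 6), (6, 7), (7, 4), (7, 5), (7, 6), (7, 7)]
Unfold 5 (reflect across v@4): 64 holes -> [(0, 0), (0, 1), (0, 2), (0, 3), (0, 4), (0, 5), (0, 6), (0, 7), (1, 0), (1, 1), (1, 2), (1, 3), (1, 4), (1, 5), (1, 6), (1, 7), (2, 0), (2, 1), (2, 2), (2, 3), (2, 4), (2, 5), (2, 6), (2, 7), (3, 0), (3, 1), (3, 2), (3, 3), (3, 4), (3, 5), (3, 6), (3, 7), (4, 0), (4, 1), (4, 2), (4, 3), (4, 4), (4, 5), (4, 6), (4, 7), (5, 0), (5, 1), (5, 2), (5, 3), (5, 4), (5, 5), (5, 6), (5, 7), (6, 0), (6, 1), (6, 2), (6, 3), (6, 4), (6, 5), (6, 6), (6, 7), (7, 0), (7, 1), (7, 2), (7, 3), (7, 4), (7, 5), (7, 6), (7, 7)]

Answer: OOOOOOOO
OOOOOOOO
OOOOOOOO
OOOOOOOO
OOOOOOOO
OOOOOOOO
OOOOOOOO
OOOOOOOO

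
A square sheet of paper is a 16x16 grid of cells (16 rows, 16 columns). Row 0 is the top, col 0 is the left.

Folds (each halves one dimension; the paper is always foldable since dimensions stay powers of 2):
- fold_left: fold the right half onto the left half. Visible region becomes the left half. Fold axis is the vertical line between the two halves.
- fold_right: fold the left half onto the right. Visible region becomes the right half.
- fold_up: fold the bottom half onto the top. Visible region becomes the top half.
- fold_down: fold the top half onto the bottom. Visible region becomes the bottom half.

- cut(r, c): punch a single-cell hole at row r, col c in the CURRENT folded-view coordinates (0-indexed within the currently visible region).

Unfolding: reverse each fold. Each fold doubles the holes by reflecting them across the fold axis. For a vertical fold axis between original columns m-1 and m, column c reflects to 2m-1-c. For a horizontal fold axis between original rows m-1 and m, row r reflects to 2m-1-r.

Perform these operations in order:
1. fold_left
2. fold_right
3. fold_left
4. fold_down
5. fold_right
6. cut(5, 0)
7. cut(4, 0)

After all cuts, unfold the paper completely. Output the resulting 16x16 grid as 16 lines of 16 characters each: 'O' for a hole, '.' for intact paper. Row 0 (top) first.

Answer: ................
................
OOOOOOOOOOOOOOOO
OOOOOOOOOOOOOOOO
................
................
................
................
................
................
................
................
OOOOOOOOOOOOOOOO
OOOOOOOOOOOOOOOO
................
................

Derivation:
Op 1 fold_left: fold axis v@8; visible region now rows[0,16) x cols[0,8) = 16x8
Op 2 fold_right: fold axis v@4; visible region now rows[0,16) x cols[4,8) = 16x4
Op 3 fold_left: fold axis v@6; visible region now rows[0,16) x cols[4,6) = 16x2
Op 4 fold_down: fold axis h@8; visible region now rows[8,16) x cols[4,6) = 8x2
Op 5 fold_right: fold axis v@5; visible region now rows[8,16) x cols[5,6) = 8x1
Op 6 cut(5, 0): punch at orig (13,5); cuts so far [(13, 5)]; region rows[8,16) x cols[5,6) = 8x1
Op 7 cut(4, 0): punch at orig (12,5); cuts so far [(12, 5), (13, 5)]; region rows[8,16) x cols[5,6) = 8x1
Unfold 1 (reflect across v@5): 4 holes -> [(12, 4), (12, 5), (13, 4), (13, 5)]
Unfold 2 (reflect across h@8): 8 holes -> [(2, 4), (2, 5), (3, 4), (3, 5), (12, 4), (12, 5), (13, 4), (13, 5)]
Unfold 3 (reflect across v@6): 16 holes -> [(2, 4), (2, 5), (2, 6), (2, 7), (3, 4), (3, 5), (3, 6), (3, 7), (12, 4), (12, 5), (12, 6), (12, 7), (13, 4), (13, 5), (13, 6), (13, 7)]
Unfold 4 (reflect across v@4): 32 holes -> [(2, 0), (2, 1), (2, 2), (2, 3), (2, 4), (2, 5), (2, 6), (2, 7), (3, 0), (3, 1), (3, 2), (3, 3), (3, 4), (3, 5), (3, 6), (3, 7), (12, 0), (12, 1), (12, 2), (12, 3), (12, 4), (12, 5), (12, 6), (12, 7), (13, 0), (13, 1), (13, 2), (13, 3), (13, 4), (13, 5), (13, 6), (13, 7)]
Unfold 5 (reflect across v@8): 64 holes -> [(2, 0), (2, 1), (2, 2), (2, 3), (2, 4), (2, 5), (2, 6), (2, 7), (2, 8), (2, 9), (2, 10), (2, 11), (2, 12), (2, 13), (2, 14), (2, 15), (3, 0), (3, 1), (3, 2), (3, 3), (3, 4), (3, 5), (3, 6), (3, 7), (3, 8), (3, 9), (3, 10), (3, 11), (3, 12), (3, 13), (3, 14), (3, 15), (12, 0), (12, 1), (12, 2), (12, 3), (12, 4), (12, 5), (12, 6), (12, 7), (12, 8), (12, 9), (12, 10), (12, 11), (12, 12), (12, 13), (12, 14), (12, 15), (13, 0), (13, 1), (13, 2), (13, 3), (13, 4), (13, 5), (13, 6), (13, 7), (13, 8), (13, 9), (13, 10), (13, 11), (13, 12), (13, 13), (13, 14), (13, 15)]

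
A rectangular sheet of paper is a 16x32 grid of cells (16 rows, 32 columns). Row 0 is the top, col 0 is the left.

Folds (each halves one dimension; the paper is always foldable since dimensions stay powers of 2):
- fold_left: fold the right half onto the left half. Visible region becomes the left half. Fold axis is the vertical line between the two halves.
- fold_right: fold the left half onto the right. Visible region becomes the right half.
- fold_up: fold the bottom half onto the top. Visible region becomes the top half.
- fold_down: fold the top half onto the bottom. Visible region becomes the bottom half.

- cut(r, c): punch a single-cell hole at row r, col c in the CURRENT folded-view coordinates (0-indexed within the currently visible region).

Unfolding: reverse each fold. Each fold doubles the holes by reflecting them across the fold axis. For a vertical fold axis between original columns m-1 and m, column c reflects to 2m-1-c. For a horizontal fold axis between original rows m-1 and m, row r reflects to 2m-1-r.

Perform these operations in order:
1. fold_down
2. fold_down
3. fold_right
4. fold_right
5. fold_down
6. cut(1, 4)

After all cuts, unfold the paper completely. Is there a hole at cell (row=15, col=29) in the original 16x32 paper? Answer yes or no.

Answer: no

Derivation:
Op 1 fold_down: fold axis h@8; visible region now rows[8,16) x cols[0,32) = 8x32
Op 2 fold_down: fold axis h@12; visible region now rows[12,16) x cols[0,32) = 4x32
Op 3 fold_right: fold axis v@16; visible region now rows[12,16) x cols[16,32) = 4x16
Op 4 fold_right: fold axis v@24; visible region now rows[12,16) x cols[24,32) = 4x8
Op 5 fold_down: fold axis h@14; visible region now rows[14,16) x cols[24,32) = 2x8
Op 6 cut(1, 4): punch at orig (15,28); cuts so far [(15, 28)]; region rows[14,16) x cols[24,32) = 2x8
Unfold 1 (reflect across h@14): 2 holes -> [(12, 28), (15, 28)]
Unfold 2 (reflect across v@24): 4 holes -> [(12, 19), (12, 28), (15, 19), (15, 28)]
Unfold 3 (reflect across v@16): 8 holes -> [(12, 3), (12, 12), (12, 19), (12, 28), (15, 3), (15, 12), (15, 19), (15, 28)]
Unfold 4 (reflect across h@12): 16 holes -> [(8, 3), (8, 12), (8, 19), (8, 28), (11, 3), (11, 12), (11, 19), (11, 28), (12, 3), (12, 12), (12, 19), (12, 28), (15, 3), (15, 12), (15, 19), (15, 28)]
Unfold 5 (reflect across h@8): 32 holes -> [(0, 3), (0, 12), (0, 19), (0, 28), (3, 3), (3, 12), (3, 19), (3, 28), (4, 3), (4, 12), (4, 19), (4, 28), (7, 3), (7, 12), (7, 19), (7, 28), (8, 3), (8, 12), (8, 19), (8, 28), (11, 3), (11, 12), (11, 19), (11, 28), (12, 3), (12, 12), (12, 19), (12, 28), (15, 3), (15, 12), (15, 19), (15, 28)]
Holes: [(0, 3), (0, 12), (0, 19), (0, 28), (3, 3), (3, 12), (3, 19), (3, 28), (4, 3), (4, 12), (4, 19), (4, 28), (7, 3), (7, 12), (7, 19), (7, 28), (8, 3), (8, 12), (8, 19), (8, 28), (11, 3), (11, 12), (11, 19), (11, 28), (12, 3), (12, 12), (12, 19), (12, 28), (15, 3), (15, 12), (15, 19), (15, 28)]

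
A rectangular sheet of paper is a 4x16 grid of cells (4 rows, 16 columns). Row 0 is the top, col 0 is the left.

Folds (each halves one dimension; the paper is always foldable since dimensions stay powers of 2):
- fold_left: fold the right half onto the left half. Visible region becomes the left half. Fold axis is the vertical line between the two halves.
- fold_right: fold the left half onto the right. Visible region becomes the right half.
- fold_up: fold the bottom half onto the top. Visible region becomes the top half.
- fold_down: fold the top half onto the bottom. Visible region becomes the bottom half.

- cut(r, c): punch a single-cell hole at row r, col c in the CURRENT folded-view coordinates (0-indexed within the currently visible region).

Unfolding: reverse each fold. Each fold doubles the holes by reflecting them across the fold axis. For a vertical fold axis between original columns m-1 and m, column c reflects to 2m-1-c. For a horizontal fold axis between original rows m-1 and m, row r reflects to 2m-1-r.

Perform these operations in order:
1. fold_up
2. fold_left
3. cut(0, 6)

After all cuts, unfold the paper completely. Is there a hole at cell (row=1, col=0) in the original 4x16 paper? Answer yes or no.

Answer: no

Derivation:
Op 1 fold_up: fold axis h@2; visible region now rows[0,2) x cols[0,16) = 2x16
Op 2 fold_left: fold axis v@8; visible region now rows[0,2) x cols[0,8) = 2x8
Op 3 cut(0, 6): punch at orig (0,6); cuts so far [(0, 6)]; region rows[0,2) x cols[0,8) = 2x8
Unfold 1 (reflect across v@8): 2 holes -> [(0, 6), (0, 9)]
Unfold 2 (reflect across h@2): 4 holes -> [(0, 6), (0, 9), (3, 6), (3, 9)]
Holes: [(0, 6), (0, 9), (3, 6), (3, 9)]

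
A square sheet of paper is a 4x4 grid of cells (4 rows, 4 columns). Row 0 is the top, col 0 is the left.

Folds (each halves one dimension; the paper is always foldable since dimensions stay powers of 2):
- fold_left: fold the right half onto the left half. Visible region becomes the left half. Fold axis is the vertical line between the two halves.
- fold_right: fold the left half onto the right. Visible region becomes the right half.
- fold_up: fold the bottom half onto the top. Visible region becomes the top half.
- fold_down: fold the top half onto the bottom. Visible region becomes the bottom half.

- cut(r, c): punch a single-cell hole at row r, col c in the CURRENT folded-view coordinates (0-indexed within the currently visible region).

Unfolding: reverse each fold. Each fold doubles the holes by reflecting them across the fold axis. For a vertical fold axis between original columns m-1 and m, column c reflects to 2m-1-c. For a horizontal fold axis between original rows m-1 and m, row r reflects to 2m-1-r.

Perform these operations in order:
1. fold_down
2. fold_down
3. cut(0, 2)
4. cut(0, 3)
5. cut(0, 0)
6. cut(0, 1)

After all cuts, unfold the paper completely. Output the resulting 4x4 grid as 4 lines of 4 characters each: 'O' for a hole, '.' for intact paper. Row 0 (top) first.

Answer: OOOO
OOOO
OOOO
OOOO

Derivation:
Op 1 fold_down: fold axis h@2; visible region now rows[2,4) x cols[0,4) = 2x4
Op 2 fold_down: fold axis h@3; visible region now rows[3,4) x cols[0,4) = 1x4
Op 3 cut(0, 2): punch at orig (3,2); cuts so far [(3, 2)]; region rows[3,4) x cols[0,4) = 1x4
Op 4 cut(0, 3): punch at orig (3,3); cuts so far [(3, 2), (3, 3)]; region rows[3,4) x cols[0,4) = 1x4
Op 5 cut(0, 0): punch at orig (3,0); cuts so far [(3, 0), (3, 2), (3, 3)]; region rows[3,4) x cols[0,4) = 1x4
Op 6 cut(0, 1): punch at orig (3,1); cuts so far [(3, 0), (3, 1), (3, 2), (3, 3)]; region rows[3,4) x cols[0,4) = 1x4
Unfold 1 (reflect across h@3): 8 holes -> [(2, 0), (2, 1), (2, 2), (2, 3), (3, 0), (3, 1), (3, 2), (3, 3)]
Unfold 2 (reflect across h@2): 16 holes -> [(0, 0), (0, 1), (0, 2), (0, 3), (1, 0), (1, 1), (1, 2), (1, 3), (2, 0), (2, 1), (2, 2), (2, 3), (3, 0), (3, 1), (3, 2), (3, 3)]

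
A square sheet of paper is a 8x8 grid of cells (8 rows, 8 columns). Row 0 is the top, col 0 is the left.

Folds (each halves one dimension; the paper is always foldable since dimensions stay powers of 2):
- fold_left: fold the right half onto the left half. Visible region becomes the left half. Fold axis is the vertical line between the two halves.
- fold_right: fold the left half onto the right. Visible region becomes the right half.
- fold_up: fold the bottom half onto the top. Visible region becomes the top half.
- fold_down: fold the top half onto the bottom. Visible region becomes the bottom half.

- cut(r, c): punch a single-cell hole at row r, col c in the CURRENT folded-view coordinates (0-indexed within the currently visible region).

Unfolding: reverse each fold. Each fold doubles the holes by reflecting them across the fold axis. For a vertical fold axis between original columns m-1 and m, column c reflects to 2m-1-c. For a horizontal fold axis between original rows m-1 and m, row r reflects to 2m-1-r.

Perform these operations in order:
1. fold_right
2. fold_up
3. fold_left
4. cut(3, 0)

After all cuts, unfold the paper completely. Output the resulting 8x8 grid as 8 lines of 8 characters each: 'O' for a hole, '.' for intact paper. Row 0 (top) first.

Answer: ........
........
........
O..OO..O
O..OO..O
........
........
........

Derivation:
Op 1 fold_right: fold axis v@4; visible region now rows[0,8) x cols[4,8) = 8x4
Op 2 fold_up: fold axis h@4; visible region now rows[0,4) x cols[4,8) = 4x4
Op 3 fold_left: fold axis v@6; visible region now rows[0,4) x cols[4,6) = 4x2
Op 4 cut(3, 0): punch at orig (3,4); cuts so far [(3, 4)]; region rows[0,4) x cols[4,6) = 4x2
Unfold 1 (reflect across v@6): 2 holes -> [(3, 4), (3, 7)]
Unfold 2 (reflect across h@4): 4 holes -> [(3, 4), (3, 7), (4, 4), (4, 7)]
Unfold 3 (reflect across v@4): 8 holes -> [(3, 0), (3, 3), (3, 4), (3, 7), (4, 0), (4, 3), (4, 4), (4, 7)]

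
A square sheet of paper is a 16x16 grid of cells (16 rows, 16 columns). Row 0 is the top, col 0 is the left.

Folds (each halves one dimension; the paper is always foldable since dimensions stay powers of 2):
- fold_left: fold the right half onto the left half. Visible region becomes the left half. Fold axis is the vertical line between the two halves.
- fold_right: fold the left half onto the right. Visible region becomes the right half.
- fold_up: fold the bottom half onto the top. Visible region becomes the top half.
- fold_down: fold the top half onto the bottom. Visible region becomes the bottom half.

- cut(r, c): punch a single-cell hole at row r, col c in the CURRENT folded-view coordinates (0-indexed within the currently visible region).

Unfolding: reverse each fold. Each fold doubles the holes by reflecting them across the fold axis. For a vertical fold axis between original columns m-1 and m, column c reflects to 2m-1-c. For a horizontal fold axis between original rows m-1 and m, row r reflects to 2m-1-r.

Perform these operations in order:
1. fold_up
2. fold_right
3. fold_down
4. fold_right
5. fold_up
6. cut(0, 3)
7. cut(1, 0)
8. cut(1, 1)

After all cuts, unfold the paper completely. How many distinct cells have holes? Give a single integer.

Answer: 96

Derivation:
Op 1 fold_up: fold axis h@8; visible region now rows[0,8) x cols[0,16) = 8x16
Op 2 fold_right: fold axis v@8; visible region now rows[0,8) x cols[8,16) = 8x8
Op 3 fold_down: fold axis h@4; visible region now rows[4,8) x cols[8,16) = 4x8
Op 4 fold_right: fold axis v@12; visible region now rows[4,8) x cols[12,16) = 4x4
Op 5 fold_up: fold axis h@6; visible region now rows[4,6) x cols[12,16) = 2x4
Op 6 cut(0, 3): punch at orig (4,15); cuts so far [(4, 15)]; region rows[4,6) x cols[12,16) = 2x4
Op 7 cut(1, 0): punch at orig (5,12); cuts so far [(4, 15), (5, 12)]; region rows[4,6) x cols[12,16) = 2x4
Op 8 cut(1, 1): punch at orig (5,13); cuts so far [(4, 15), (5, 12), (5, 13)]; region rows[4,6) x cols[12,16) = 2x4
Unfold 1 (reflect across h@6): 6 holes -> [(4, 15), (5, 12), (5, 13), (6, 12), (6, 13), (7, 15)]
Unfold 2 (reflect across v@12): 12 holes -> [(4, 8), (4, 15), (5, 10), (5, 11), (5, 12), (5, 13), (6, 10), (6, 11), (6, 12), (6, 13), (7, 8), (7, 15)]
Unfold 3 (reflect across h@4): 24 holes -> [(0, 8), (0, 15), (1, 10), (1, 11), (1, 12), (1, 13), (2, 10), (2, 11), (2, 12), (2, 13), (3, 8), (3, 15), (4, 8), (4, 15), (5, 10), (5, 11), (5, 12), (5, 13), (6, 10), (6, 11), (6, 12), (6, 13), (7, 8), (7, 15)]
Unfold 4 (reflect across v@8): 48 holes -> [(0, 0), (0, 7), (0, 8), (0, 15), (1, 2), (1, 3), (1, 4), (1, 5), (1, 10), (1, 11), (1, 12), (1, 13), (2, 2), (2, 3), (2, 4), (2, 5), (2, 10), (2, 11), (2, 12), (2, 13), (3, 0), (3, 7), (3, 8), (3, 15), (4, 0), (4, 7), (4, 8), (4, 15), (5, 2), (5, 3), (5, 4), (5, 5), (5, 10), (5, 11), (5, 12), (5, 13), (6, 2), (6, 3), (6, 4), (6, 5), (6, 10), (6, 11), (6, 12), (6, 13), (7, 0), (7, 7), (7, 8), (7, 15)]
Unfold 5 (reflect across h@8): 96 holes -> [(0, 0), (0, 7), (0, 8), (0, 15), (1, 2), (1, 3), (1, 4), (1, 5), (1, 10), (1, 11), (1, 12), (1, 13), (2, 2), (2, 3), (2, 4), (2, 5), (2, 10), (2, 11), (2, 12), (2, 13), (3, 0), (3, 7), (3, 8), (3, 15), (4, 0), (4, 7), (4, 8), (4, 15), (5, 2), (5, 3), (5, 4), (5, 5), (5, 10), (5, 11), (5, 12), (5, 13), (6, 2), (6, 3), (6, 4), (6, 5), (6, 10), (6, 11), (6, 12), (6, 13), (7, 0), (7, 7), (7, 8), (7, 15), (8, 0), (8, 7), (8, 8), (8, 15), (9, 2), (9, 3), (9, 4), (9, 5), (9, 10), (9, 11), (9, 12), (9, 13), (10, 2), (10, 3), (10, 4), (10, 5), (10, 10), (10, 11), (10, 12), (10, 13), (11, 0), (11, 7), (11, 8), (11, 15), (12, 0), (12, 7), (12, 8), (12, 15), (13, 2), (13, 3), (13, 4), (13, 5), (13, 10), (13, 11), (13, 12), (13, 13), (14, 2), (14, 3), (14, 4), (14, 5), (14, 10), (14, 11), (14, 12), (14, 13), (15, 0), (15, 7), (15, 8), (15, 15)]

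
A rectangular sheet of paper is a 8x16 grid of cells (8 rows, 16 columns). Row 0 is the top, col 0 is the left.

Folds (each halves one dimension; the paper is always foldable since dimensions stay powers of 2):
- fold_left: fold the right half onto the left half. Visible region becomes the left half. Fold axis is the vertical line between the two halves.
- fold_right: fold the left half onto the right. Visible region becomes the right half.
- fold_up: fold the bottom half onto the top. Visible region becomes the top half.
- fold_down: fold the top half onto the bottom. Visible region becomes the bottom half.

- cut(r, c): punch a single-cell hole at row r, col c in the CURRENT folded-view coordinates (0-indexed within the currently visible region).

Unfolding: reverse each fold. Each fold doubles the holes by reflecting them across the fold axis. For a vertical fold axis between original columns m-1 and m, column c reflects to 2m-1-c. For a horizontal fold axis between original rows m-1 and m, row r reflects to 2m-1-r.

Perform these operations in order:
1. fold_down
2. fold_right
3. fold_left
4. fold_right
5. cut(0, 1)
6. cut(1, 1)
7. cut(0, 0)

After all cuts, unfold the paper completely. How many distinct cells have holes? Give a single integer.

Answer: 48

Derivation:
Op 1 fold_down: fold axis h@4; visible region now rows[4,8) x cols[0,16) = 4x16
Op 2 fold_right: fold axis v@8; visible region now rows[4,8) x cols[8,16) = 4x8
Op 3 fold_left: fold axis v@12; visible region now rows[4,8) x cols[8,12) = 4x4
Op 4 fold_right: fold axis v@10; visible region now rows[4,8) x cols[10,12) = 4x2
Op 5 cut(0, 1): punch at orig (4,11); cuts so far [(4, 11)]; region rows[4,8) x cols[10,12) = 4x2
Op 6 cut(1, 1): punch at orig (5,11); cuts so far [(4, 11), (5, 11)]; region rows[4,8) x cols[10,12) = 4x2
Op 7 cut(0, 0): punch at orig (4,10); cuts so far [(4, 10), (4, 11), (5, 11)]; region rows[4,8) x cols[10,12) = 4x2
Unfold 1 (reflect across v@10): 6 holes -> [(4, 8), (4, 9), (4, 10), (4, 11), (5, 8), (5, 11)]
Unfold 2 (reflect across v@12): 12 holes -> [(4, 8), (4, 9), (4, 10), (4, 11), (4, 12), (4, 13), (4, 14), (4, 15), (5, 8), (5, 11), (5, 12), (5, 15)]
Unfold 3 (reflect across v@8): 24 holes -> [(4, 0), (4, 1), (4, 2), (4, 3), (4, 4), (4, 5), (4, 6), (4, 7), (4, 8), (4, 9), (4, 10), (4, 11), (4, 12), (4, 13), (4, 14), (4, 15), (5, 0), (5, 3), (5, 4), (5, 7), (5, 8), (5, 11), (5, 12), (5, 15)]
Unfold 4 (reflect across h@4): 48 holes -> [(2, 0), (2, 3), (2, 4), (2, 7), (2, 8), (2, 11), (2, 12), (2, 15), (3, 0), (3, 1), (3, 2), (3, 3), (3, 4), (3, 5), (3, 6), (3, 7), (3, 8), (3, 9), (3, 10), (3, 11), (3, 12), (3, 13), (3, 14), (3, 15), (4, 0), (4, 1), (4, 2), (4, 3), (4, 4), (4, 5), (4, 6), (4, 7), (4, 8), (4, 9), (4, 10), (4, 11), (4, 12), (4, 13), (4, 14), (4, 15), (5, 0), (5, 3), (5, 4), (5, 7), (5, 8), (5, 11), (5, 12), (5, 15)]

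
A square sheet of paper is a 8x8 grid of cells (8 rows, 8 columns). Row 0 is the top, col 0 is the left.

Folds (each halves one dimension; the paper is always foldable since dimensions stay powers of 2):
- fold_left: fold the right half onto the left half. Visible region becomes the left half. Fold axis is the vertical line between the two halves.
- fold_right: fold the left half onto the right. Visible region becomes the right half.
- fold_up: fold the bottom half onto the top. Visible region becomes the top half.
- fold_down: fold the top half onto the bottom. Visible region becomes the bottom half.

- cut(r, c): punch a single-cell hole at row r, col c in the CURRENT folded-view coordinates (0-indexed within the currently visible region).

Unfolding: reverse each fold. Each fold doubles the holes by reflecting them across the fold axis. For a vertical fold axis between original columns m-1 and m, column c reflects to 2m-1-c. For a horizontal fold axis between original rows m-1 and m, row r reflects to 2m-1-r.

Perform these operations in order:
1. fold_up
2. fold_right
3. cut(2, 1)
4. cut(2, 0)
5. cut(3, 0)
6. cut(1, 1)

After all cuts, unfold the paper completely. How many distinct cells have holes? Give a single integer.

Answer: 16

Derivation:
Op 1 fold_up: fold axis h@4; visible region now rows[0,4) x cols[0,8) = 4x8
Op 2 fold_right: fold axis v@4; visible region now rows[0,4) x cols[4,8) = 4x4
Op 3 cut(2, 1): punch at orig (2,5); cuts so far [(2, 5)]; region rows[0,4) x cols[4,8) = 4x4
Op 4 cut(2, 0): punch at orig (2,4); cuts so far [(2, 4), (2, 5)]; region rows[0,4) x cols[4,8) = 4x4
Op 5 cut(3, 0): punch at orig (3,4); cuts so far [(2, 4), (2, 5), (3, 4)]; region rows[0,4) x cols[4,8) = 4x4
Op 6 cut(1, 1): punch at orig (1,5); cuts so far [(1, 5), (2, 4), (2, 5), (3, 4)]; region rows[0,4) x cols[4,8) = 4x4
Unfold 1 (reflect across v@4): 8 holes -> [(1, 2), (1, 5), (2, 2), (2, 3), (2, 4), (2, 5), (3, 3), (3, 4)]
Unfold 2 (reflect across h@4): 16 holes -> [(1, 2), (1, 5), (2, 2), (2, 3), (2, 4), (2, 5), (3, 3), (3, 4), (4, 3), (4, 4), (5, 2), (5, 3), (5, 4), (5, 5), (6, 2), (6, 5)]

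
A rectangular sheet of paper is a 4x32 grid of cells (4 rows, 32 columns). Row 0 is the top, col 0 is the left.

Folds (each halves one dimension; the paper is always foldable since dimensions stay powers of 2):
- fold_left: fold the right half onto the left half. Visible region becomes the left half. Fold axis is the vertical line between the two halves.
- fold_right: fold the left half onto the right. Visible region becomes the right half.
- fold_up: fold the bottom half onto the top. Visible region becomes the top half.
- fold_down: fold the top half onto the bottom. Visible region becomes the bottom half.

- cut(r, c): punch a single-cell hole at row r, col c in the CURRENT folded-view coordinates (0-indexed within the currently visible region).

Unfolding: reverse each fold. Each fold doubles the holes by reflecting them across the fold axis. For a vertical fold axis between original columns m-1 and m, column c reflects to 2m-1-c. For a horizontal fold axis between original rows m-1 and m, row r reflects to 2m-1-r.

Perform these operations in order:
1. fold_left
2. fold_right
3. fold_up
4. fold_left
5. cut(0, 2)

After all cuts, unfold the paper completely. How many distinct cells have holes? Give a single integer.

Op 1 fold_left: fold axis v@16; visible region now rows[0,4) x cols[0,16) = 4x16
Op 2 fold_right: fold axis v@8; visible region now rows[0,4) x cols[8,16) = 4x8
Op 3 fold_up: fold axis h@2; visible region now rows[0,2) x cols[8,16) = 2x8
Op 4 fold_left: fold axis v@12; visible region now rows[0,2) x cols[8,12) = 2x4
Op 5 cut(0, 2): punch at orig (0,10); cuts so far [(0, 10)]; region rows[0,2) x cols[8,12) = 2x4
Unfold 1 (reflect across v@12): 2 holes -> [(0, 10), (0, 13)]
Unfold 2 (reflect across h@2): 4 holes -> [(0, 10), (0, 13), (3, 10), (3, 13)]
Unfold 3 (reflect across v@8): 8 holes -> [(0, 2), (0, 5), (0, 10), (0, 13), (3, 2), (3, 5), (3, 10), (3, 13)]
Unfold 4 (reflect across v@16): 16 holes -> [(0, 2), (0, 5), (0, 10), (0, 13), (0, 18), (0, 21), (0, 26), (0, 29), (3, 2), (3, 5), (3, 10), (3, 13), (3, 18), (3, 21), (3, 26), (3, 29)]

Answer: 16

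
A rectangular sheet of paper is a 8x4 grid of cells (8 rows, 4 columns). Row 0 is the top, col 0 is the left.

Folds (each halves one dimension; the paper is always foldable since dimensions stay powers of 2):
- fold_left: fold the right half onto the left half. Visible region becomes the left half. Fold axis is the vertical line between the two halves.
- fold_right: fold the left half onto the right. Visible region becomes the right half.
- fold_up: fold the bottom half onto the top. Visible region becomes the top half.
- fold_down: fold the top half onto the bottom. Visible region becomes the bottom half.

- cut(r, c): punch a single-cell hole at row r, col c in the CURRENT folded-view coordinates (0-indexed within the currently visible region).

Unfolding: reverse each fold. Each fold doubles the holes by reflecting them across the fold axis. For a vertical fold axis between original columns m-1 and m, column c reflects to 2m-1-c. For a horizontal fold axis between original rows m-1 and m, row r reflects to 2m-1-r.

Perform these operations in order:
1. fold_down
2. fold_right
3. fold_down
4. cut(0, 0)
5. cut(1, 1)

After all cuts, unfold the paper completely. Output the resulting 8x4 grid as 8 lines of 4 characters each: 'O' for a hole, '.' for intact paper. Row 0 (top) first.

Answer: O..O
.OO.
.OO.
O..O
O..O
.OO.
.OO.
O..O

Derivation:
Op 1 fold_down: fold axis h@4; visible region now rows[4,8) x cols[0,4) = 4x4
Op 2 fold_right: fold axis v@2; visible region now rows[4,8) x cols[2,4) = 4x2
Op 3 fold_down: fold axis h@6; visible region now rows[6,8) x cols[2,4) = 2x2
Op 4 cut(0, 0): punch at orig (6,2); cuts so far [(6, 2)]; region rows[6,8) x cols[2,4) = 2x2
Op 5 cut(1, 1): punch at orig (7,3); cuts so far [(6, 2), (7, 3)]; region rows[6,8) x cols[2,4) = 2x2
Unfold 1 (reflect across h@6): 4 holes -> [(4, 3), (5, 2), (6, 2), (7, 3)]
Unfold 2 (reflect across v@2): 8 holes -> [(4, 0), (4, 3), (5, 1), (5, 2), (6, 1), (6, 2), (7, 0), (7, 3)]
Unfold 3 (reflect across h@4): 16 holes -> [(0, 0), (0, 3), (1, 1), (1, 2), (2, 1), (2, 2), (3, 0), (3, 3), (4, 0), (4, 3), (5, 1), (5, 2), (6, 1), (6, 2), (7, 0), (7, 3)]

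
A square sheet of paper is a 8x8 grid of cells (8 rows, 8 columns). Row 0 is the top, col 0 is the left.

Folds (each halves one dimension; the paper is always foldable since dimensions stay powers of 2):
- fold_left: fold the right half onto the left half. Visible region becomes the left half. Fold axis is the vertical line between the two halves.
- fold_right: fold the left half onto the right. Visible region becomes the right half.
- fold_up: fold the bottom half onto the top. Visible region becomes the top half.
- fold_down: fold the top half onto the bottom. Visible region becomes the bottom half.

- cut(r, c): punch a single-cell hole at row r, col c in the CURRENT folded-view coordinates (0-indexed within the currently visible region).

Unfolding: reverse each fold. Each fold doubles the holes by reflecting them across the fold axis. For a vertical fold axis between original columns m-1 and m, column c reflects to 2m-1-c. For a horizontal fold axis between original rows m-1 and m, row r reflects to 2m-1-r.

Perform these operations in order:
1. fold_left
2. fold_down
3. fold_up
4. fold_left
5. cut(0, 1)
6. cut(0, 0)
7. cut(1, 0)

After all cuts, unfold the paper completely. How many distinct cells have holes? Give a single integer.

Answer: 48

Derivation:
Op 1 fold_left: fold axis v@4; visible region now rows[0,8) x cols[0,4) = 8x4
Op 2 fold_down: fold axis h@4; visible region now rows[4,8) x cols[0,4) = 4x4
Op 3 fold_up: fold axis h@6; visible region now rows[4,6) x cols[0,4) = 2x4
Op 4 fold_left: fold axis v@2; visible region now rows[4,6) x cols[0,2) = 2x2
Op 5 cut(0, 1): punch at orig (4,1); cuts so far [(4, 1)]; region rows[4,6) x cols[0,2) = 2x2
Op 6 cut(0, 0): punch at orig (4,0); cuts so far [(4, 0), (4, 1)]; region rows[4,6) x cols[0,2) = 2x2
Op 7 cut(1, 0): punch at orig (5,0); cuts so far [(4, 0), (4, 1), (5, 0)]; region rows[4,6) x cols[0,2) = 2x2
Unfold 1 (reflect across v@2): 6 holes -> [(4, 0), (4, 1), (4, 2), (4, 3), (5, 0), (5, 3)]
Unfold 2 (reflect across h@6): 12 holes -> [(4, 0), (4, 1), (4, 2), (4, 3), (5, 0), (5, 3), (6, 0), (6, 3), (7, 0), (7, 1), (7, 2), (7, 3)]
Unfold 3 (reflect across h@4): 24 holes -> [(0, 0), (0, 1), (0, 2), (0, 3), (1, 0), (1, 3), (2, 0), (2, 3), (3, 0), (3, 1), (3, 2), (3, 3), (4, 0), (4, 1), (4, 2), (4, 3), (5, 0), (5, 3), (6, 0), (6, 3), (7, 0), (7, 1), (7, 2), (7, 3)]
Unfold 4 (reflect across v@4): 48 holes -> [(0, 0), (0, 1), (0, 2), (0, 3), (0, 4), (0, 5), (0, 6), (0, 7), (1, 0), (1, 3), (1, 4), (1, 7), (2, 0), (2, 3), (2, 4), (2, 7), (3, 0), (3, 1), (3, 2), (3, 3), (3, 4), (3, 5), (3, 6), (3, 7), (4, 0), (4, 1), (4, 2), (4, 3), (4, 4), (4, 5), (4, 6), (4, 7), (5, 0), (5, 3), (5, 4), (5, 7), (6, 0), (6, 3), (6, 4), (6, 7), (7, 0), (7, 1), (7, 2), (7, 3), (7, 4), (7, 5), (7, 6), (7, 7)]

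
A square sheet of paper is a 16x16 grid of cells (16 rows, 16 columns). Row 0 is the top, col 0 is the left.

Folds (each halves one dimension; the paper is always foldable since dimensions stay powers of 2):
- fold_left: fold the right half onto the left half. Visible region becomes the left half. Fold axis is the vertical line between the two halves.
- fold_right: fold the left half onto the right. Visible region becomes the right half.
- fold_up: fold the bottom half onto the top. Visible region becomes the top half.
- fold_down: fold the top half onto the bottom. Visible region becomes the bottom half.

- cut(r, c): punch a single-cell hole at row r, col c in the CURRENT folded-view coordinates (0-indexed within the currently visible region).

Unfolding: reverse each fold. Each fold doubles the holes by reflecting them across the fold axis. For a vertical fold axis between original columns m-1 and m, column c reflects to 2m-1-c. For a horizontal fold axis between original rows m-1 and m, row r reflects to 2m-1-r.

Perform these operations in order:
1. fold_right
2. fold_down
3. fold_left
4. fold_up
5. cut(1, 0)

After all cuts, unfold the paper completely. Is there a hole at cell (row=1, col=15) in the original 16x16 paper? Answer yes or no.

Op 1 fold_right: fold axis v@8; visible region now rows[0,16) x cols[8,16) = 16x8
Op 2 fold_down: fold axis h@8; visible region now rows[8,16) x cols[8,16) = 8x8
Op 3 fold_left: fold axis v@12; visible region now rows[8,16) x cols[8,12) = 8x4
Op 4 fold_up: fold axis h@12; visible region now rows[8,12) x cols[8,12) = 4x4
Op 5 cut(1, 0): punch at orig (9,8); cuts so far [(9, 8)]; region rows[8,12) x cols[8,12) = 4x4
Unfold 1 (reflect across h@12): 2 holes -> [(9, 8), (14, 8)]
Unfold 2 (reflect across v@12): 4 holes -> [(9, 8), (9, 15), (14, 8), (14, 15)]
Unfold 3 (reflect across h@8): 8 holes -> [(1, 8), (1, 15), (6, 8), (6, 15), (9, 8), (9, 15), (14, 8), (14, 15)]
Unfold 4 (reflect across v@8): 16 holes -> [(1, 0), (1, 7), (1, 8), (1, 15), (6, 0), (6, 7), (6, 8), (6, 15), (9, 0), (9, 7), (9, 8), (9, 15), (14, 0), (14, 7), (14, 8), (14, 15)]
Holes: [(1, 0), (1, 7), (1, 8), (1, 15), (6, 0), (6, 7), (6, 8), (6, 15), (9, 0), (9, 7), (9, 8), (9, 15), (14, 0), (14, 7), (14, 8), (14, 15)]

Answer: yes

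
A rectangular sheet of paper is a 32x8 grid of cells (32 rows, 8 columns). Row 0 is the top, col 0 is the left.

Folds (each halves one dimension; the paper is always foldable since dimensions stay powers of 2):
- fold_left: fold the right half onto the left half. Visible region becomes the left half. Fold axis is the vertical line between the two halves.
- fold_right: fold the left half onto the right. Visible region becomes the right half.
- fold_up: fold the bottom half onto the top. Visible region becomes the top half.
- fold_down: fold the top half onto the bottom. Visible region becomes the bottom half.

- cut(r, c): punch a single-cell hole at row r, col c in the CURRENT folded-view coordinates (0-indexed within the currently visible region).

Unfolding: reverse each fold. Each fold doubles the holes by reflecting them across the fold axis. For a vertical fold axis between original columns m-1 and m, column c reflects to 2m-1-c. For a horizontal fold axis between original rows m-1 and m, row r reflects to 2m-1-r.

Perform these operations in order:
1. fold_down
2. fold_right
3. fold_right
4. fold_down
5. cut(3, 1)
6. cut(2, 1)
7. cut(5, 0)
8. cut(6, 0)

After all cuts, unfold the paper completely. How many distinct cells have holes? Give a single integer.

Op 1 fold_down: fold axis h@16; visible region now rows[16,32) x cols[0,8) = 16x8
Op 2 fold_right: fold axis v@4; visible region now rows[16,32) x cols[4,8) = 16x4
Op 3 fold_right: fold axis v@6; visible region now rows[16,32) x cols[6,8) = 16x2
Op 4 fold_down: fold axis h@24; visible region now rows[24,32) x cols[6,8) = 8x2
Op 5 cut(3, 1): punch at orig (27,7); cuts so far [(27, 7)]; region rows[24,32) x cols[6,8) = 8x2
Op 6 cut(2, 1): punch at orig (26,7); cuts so far [(26, 7), (27, 7)]; region rows[24,32) x cols[6,8) = 8x2
Op 7 cut(5, 0): punch at orig (29,6); cuts so far [(26, 7), (27, 7), (29, 6)]; region rows[24,32) x cols[6,8) = 8x2
Op 8 cut(6, 0): punch at orig (30,6); cuts so far [(26, 7), (27, 7), (29, 6), (30, 6)]; region rows[24,32) x cols[6,8) = 8x2
Unfold 1 (reflect across h@24): 8 holes -> [(17, 6), (18, 6), (20, 7), (21, 7), (26, 7), (27, 7), (29, 6), (30, 6)]
Unfold 2 (reflect across v@6): 16 holes -> [(17, 5), (17, 6), (18, 5), (18, 6), (20, 4), (20, 7), (21, 4), (21, 7), (26, 4), (26, 7), (27, 4), (27, 7), (29, 5), (29, 6), (30, 5), (30, 6)]
Unfold 3 (reflect across v@4): 32 holes -> [(17, 1), (17, 2), (17, 5), (17, 6), (18, 1), (18, 2), (18, 5), (18, 6), (20, 0), (20, 3), (20, 4), (20, 7), (21, 0), (21, 3), (21, 4), (21, 7), (26, 0), (26, 3), (26, 4), (26, 7), (27, 0), (27, 3), (27, 4), (27, 7), (29, 1), (29, 2), (29, 5), (29, 6), (30, 1), (30, 2), (30, 5), (30, 6)]
Unfold 4 (reflect across h@16): 64 holes -> [(1, 1), (1, 2), (1, 5), (1, 6), (2, 1), (2, 2), (2, 5), (2, 6), (4, 0), (4, 3), (4, 4), (4, 7), (5, 0), (5, 3), (5, 4), (5, 7), (10, 0), (10, 3), (10, 4), (10, 7), (11, 0), (11, 3), (11, 4), (11, 7), (13, 1), (13, 2), (13, 5), (13, 6), (14, 1), (14, 2), (14, 5), (14, 6), (17, 1), (17, 2), (17, 5), (17, 6), (18, 1), (18, 2), (18, 5), (18, 6), (20, 0), (20, 3), (20, 4), (20, 7), (21, 0), (21, 3), (21, 4), (21, 7), (26, 0), (26, 3), (26, 4), (26, 7), (27, 0), (27, 3), (27, 4), (27, 7), (29, 1), (29, 2), (29, 5), (29, 6), (30, 1), (30, 2), (30, 5), (30, 6)]

Answer: 64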